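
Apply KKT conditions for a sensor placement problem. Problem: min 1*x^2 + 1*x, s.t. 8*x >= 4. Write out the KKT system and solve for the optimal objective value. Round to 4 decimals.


Step 1: Try lambda = 0 (constraint inactive).
x_unc = -1/(2*1) = -0.5
Check: 8*-0.5 = -4.0 < 4 -- violated!
Step 2: Constraint must be active: 8*x = 4
x* = 4/8 = 0.5
lambda = (2*1*0.5 + 1)/8 = 0.25
Step 3: Compute optimal value.
f(x*) = 1*0.5^2 + 1*0.5 = 0.75


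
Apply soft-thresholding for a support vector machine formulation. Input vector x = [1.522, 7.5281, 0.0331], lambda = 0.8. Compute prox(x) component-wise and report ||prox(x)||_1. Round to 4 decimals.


Soft-thresholding with lambda = 0.8:
prox(1.522) = sign(1.522)*max(|1.522| - 0.8, 0) = 0.722
prox(7.5281) = sign(7.5281)*max(|7.5281| - 0.8, 0) = 6.7281
prox(0.0331) = sign(0.0331)*max(|0.0331| - 0.8, 0) = 0.0
prox(x) = [0.722, 6.7281, 0.0]
||prox(x)||_1 = 0.722 + 6.7281 + 0.0 = 7.4501


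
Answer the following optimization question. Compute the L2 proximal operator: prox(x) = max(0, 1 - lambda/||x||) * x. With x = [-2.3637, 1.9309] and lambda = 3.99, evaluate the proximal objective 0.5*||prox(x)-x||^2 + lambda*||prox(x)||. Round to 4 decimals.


Step 1: Compute ||x||.
||x|| = 3.0521
Step 2: Compute scaling factor.
scale = max(0, 1 - 3.99/3.0521) = 0.0
Step 3: prox(x) = [-0.0, 0.0]
||prox(x)|| = 0.0
Step 4: Proximal objective.
0.5*||prox-x||^2 = 4.6577
lambda*||prox|| = 0.0
Total = 4.6577


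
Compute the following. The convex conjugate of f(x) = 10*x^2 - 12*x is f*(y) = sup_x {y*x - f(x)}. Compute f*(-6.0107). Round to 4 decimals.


f*(y) = sup_x {y*x - a*x^2 - b*x} = sup_x {(y-b)*x - a*x^2}
FOC: (y - b) - 2a*x = 0 => x* = (y - b)/(2a)
x* = (-6.0107 + 12)/(2*10) = 0.2995
f*(-6.0107) = (y-b)^2/(4a) = (-6.0107 + 12)^2/(4*10)
= 35.8717/40 = 0.8968


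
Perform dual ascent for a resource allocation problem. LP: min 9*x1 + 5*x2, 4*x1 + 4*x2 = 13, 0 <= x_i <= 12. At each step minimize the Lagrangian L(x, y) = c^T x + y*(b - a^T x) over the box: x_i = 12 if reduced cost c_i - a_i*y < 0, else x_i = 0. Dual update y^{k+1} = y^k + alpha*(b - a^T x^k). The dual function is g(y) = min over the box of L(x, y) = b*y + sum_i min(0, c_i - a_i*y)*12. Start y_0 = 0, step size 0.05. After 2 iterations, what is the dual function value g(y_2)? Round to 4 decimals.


Dual ascent for LP: min 9*x1 + 5*x2, 4*x1 + 4*x2 = 13, 0 <= x_i <= 12
Step 1: y^k = 0.0, reduced costs: (9.0, 5.0)
  x^k = (0.0, 0.0), subgradient = b - a^T x = 13.0
  y^{k+1} = 0.0 + 0.05*13.0 = 0.65
Step 2: y^k = 0.65, reduced costs: (6.4, 2.4)
  x^k = (0.0, 0.0), subgradient = b - a^T x = 13.0
  y^{k+1} = 0.65 + 0.05*13.0 = 1.3
Dual objective at y_2 = 1.3: reduced costs (3.8, -0.2), box minimizer x = (0.0, 12.0)
g(y_2) = b*y + (c1 - a1*y)*x1 + (c2 - a2*y)*x2 = 13*1.3 + 3.8*0.0 + (-0.2)*12.0 = 16.9 + 0.0 - 2.4 = 14.5


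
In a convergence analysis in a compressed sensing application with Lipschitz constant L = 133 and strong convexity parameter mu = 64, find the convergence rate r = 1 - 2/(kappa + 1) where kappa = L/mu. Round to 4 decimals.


Step 1: Compute the condition number.
kappa = L/mu = 133/64 = 2.0781
Step 2: Compute the convergence rate.
r = 1 - 2/(kappa + 1) = 1 - 2*mu/(L + mu) = (L - mu)/(L + mu) = 69/197 = 0.3503


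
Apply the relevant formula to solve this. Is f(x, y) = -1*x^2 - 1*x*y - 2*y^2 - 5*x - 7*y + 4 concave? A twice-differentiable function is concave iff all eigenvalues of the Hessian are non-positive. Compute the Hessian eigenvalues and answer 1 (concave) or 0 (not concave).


The Hessian of f(x,y) = -1*x^2 - 1*x*y - 2*y^2 - 5*x - 7*y + 4 is:
H = [[-2, -1], [-1, -4]]
Trace = -2 - 4 = -6
Determinant = -2*-4 - (-1)^2 = 7
Discriminant = (-6)^2 - 4*7 = 8.0
Eigenvalues: lambda_1 = -4.4142, lambda_2 = -1.5858
The function is concave.

1


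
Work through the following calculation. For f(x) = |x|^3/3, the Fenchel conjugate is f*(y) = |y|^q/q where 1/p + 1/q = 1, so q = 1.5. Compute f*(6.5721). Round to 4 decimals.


The conjugate exponent q satisfies 1/p + 1/q = 1.
p = 3, so q = 3/(3 - 1) = 1.5
|y|^q = 6.5721^1.5 = 16.8483
f*(6.5721) = 16.8483 / 1.5 = 11.2322


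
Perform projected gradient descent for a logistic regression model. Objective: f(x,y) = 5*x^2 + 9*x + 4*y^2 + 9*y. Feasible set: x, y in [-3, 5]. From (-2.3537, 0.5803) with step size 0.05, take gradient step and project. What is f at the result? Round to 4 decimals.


Step 1: Compute gradient at (-2.3537, 0.5803).
grad_x = 2*5*-2.3537 + 9 = -14.537
grad_y = 2*4*0.5803 + 9 = 13.6424
Step 2: Gradient step.
x_raw = -2.3537 - 0.05*-14.537 = -1.6269
y_raw = 0.5803 - 0.05*13.6424 = -0.1018
Step 3: Project onto [-3, 5].
x_proj = clip(-1.6269) = -1.6269
y_proj = clip(-0.1018) = -0.1018
Step 4: Evaluate f.
f(-1.6269, -0.1018) = -2.2834


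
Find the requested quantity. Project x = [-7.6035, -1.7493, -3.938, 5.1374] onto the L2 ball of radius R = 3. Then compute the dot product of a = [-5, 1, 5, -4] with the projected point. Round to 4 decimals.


Step 1: Compute ||x|| (intermediates to 6 decimals).
||x|| = sqrt((-7.6035)^2 + (-1.7493)^2 + (-3.938)^2 + 5.1374^2) = 10.137751
Step 2: Project.
Since ||x|| > R, scale = R/||x|| = 3/10.137751 = 0.295924, proj(x) = scale * x
proj(x) = [-2.250058, -0.51766, -1.165349, 1.52028]
Step 3: Dot product.
a^T * proj(x) = -5*(-2.250058) + 1*(-0.51766) + 5*(-1.165349) - 4*1.52028 = -1.1752


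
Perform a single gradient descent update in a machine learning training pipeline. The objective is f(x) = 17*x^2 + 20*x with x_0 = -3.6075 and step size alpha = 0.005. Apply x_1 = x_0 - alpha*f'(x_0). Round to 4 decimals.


We compute the gradient at x_0 and apply the update.
f'(x) = 34*x + 20
f'(-3.6075) = 34*-3.6075 + 20 = -102.655
x_1 = -3.6075 - 0.005*-102.655 = -3.0942


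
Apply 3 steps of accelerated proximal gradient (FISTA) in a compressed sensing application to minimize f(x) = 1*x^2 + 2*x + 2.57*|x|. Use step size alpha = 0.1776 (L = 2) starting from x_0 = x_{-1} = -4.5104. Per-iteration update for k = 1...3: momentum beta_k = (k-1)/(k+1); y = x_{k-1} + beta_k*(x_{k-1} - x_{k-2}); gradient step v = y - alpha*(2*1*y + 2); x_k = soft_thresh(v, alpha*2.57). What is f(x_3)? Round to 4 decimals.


FISTA on f(x) = 1*x^2 + 2*x + 2.57*|x|
L = 2, alpha = 0.1776
Iteration 1: beta = 0.0, y = -4.5104 + 0.0*(-4.5104 + 4.5104) = -4.5104
  grad(y) = -7.0208, v = y - alpha*grad = -3.2635
  prox(v) = soft_thresh(-3.2635, 0.4564) = -2.8071
Iteration 2: beta = 0.3333, y = -2.8071 + 0.3333*(-2.8071 + 4.5104) = -2.2393
  grad(y) = -2.4786, v = y - alpha*grad = -1.7991
  prox(v) = soft_thresh(-1.7991, 0.4564) = -1.3427
Iteration 3: beta = 0.5, y = -1.3427 + 0.5*(-1.3427 + 2.8071) = -0.6105
  grad(y) = 0.7791, v = y - alpha*grad = -0.7488
  prox(v) = soft_thresh(-0.7488, 0.4564) = -0.2924
f(x_3) = 1*(-0.2924)^2 + 2*(-0.2924) + 2.57*|-0.2924| = 0.2522


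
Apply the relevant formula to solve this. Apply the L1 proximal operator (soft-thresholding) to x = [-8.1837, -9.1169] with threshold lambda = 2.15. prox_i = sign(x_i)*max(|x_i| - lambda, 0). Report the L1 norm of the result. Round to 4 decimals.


Soft-thresholding with lambda = 2.15:
prox(-8.1837) = sign(-8.1837)*max(|-8.1837| - 2.15, 0) = -6.0337
prox(-9.1169) = sign(-9.1169)*max(|-9.1169| - 2.15, 0) = -6.9669
prox(x) = [-6.0337, -6.9669]
||prox(x)||_1 = 6.0337 + 6.9669 = 13.0006


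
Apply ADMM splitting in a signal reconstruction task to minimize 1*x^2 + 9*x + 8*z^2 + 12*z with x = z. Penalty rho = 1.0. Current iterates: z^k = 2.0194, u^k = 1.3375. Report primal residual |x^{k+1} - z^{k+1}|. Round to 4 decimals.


ADMM iteration with rho = 1.0, z^k = 2.0194, u^k = 1.3375
Step 1: x-update.
Minimize 1*x^2 + 9*x + (1.0/2)*(x - 2.0194 + 1.3375)^2
FOC: (2*1 + 1.0)*x = -9 + 1.0*(2.0194 - 1.3375)
x^{k+1} = -2.7727
Step 2: z-update.
Minimize 8*z^2 + 12*z + (1.0/2)*(-2.7727 - z + 1.3375)^2
FOC: (2*8 + 1.0)*z = -12 + 1.0*(-2.7727 + 1.3375)
z^{k+1} = -0.7903
Step 3: u-update.
u^{k+1} = 1.3375 - 2.7727 + 0.7903 = -0.6449
Step 4: Primal residual = |-2.7727 + 0.7903| = 1.9824


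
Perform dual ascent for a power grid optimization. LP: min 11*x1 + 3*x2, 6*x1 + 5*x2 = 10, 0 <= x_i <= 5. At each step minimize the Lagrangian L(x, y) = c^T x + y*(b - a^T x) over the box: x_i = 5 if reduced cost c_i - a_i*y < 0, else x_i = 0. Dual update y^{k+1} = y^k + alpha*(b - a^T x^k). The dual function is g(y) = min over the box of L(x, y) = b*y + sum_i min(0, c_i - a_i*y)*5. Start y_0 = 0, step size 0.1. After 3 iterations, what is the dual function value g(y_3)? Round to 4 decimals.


Dual ascent for LP: min 11*x1 + 3*x2, 6*x1 + 5*x2 = 10, 0 <= x_i <= 5
Step 1: y^k = 0.0, reduced costs: (11.0, 3.0)
  x^k = (0.0, 0.0), subgradient = b - a^T x = 10.0
  y^{k+1} = 0.0 + 0.1*10.0 = 1.0
Step 2: y^k = 1.0, reduced costs: (5.0, -2.0)
  x^k = (0.0, 5.0), subgradient = b - a^T x = -15.0
  y^{k+1} = 1.0 + 0.1*-15.0 = -0.5
Step 3: y^k = -0.5, reduced costs: (14.0, 5.5)
  x^k = (0.0, 0.0), subgradient = b - a^T x = 10.0
  y^{k+1} = -0.5 + 0.1*10.0 = 0.5
Dual objective at y_3 = 0.5: reduced costs (8.0, 0.5), box minimizer x = (0.0, 0.0)
g(y_3) = b*y + (c1 - a1*y)*x1 + (c2 - a2*y)*x2 = 10*0.5 + 8.0*0.0 + 0.5*0.0 = 5.0 + 0.0 + 0.0 = 5.0


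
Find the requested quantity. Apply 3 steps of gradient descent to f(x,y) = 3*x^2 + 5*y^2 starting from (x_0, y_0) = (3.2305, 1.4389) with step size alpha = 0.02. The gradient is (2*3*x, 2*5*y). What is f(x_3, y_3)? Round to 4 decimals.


Gradient descent on f(x,y) = 3*x^2 + 5*y^2.
Starting point: (3.2305, 1.4389), alpha = 0.02
Step 1: grad_x = 2*3*3.2305 = 19.383, grad_y = 2*5*1.4389 = 14.389
  x_1 = 3.2305 - 0.02*19.383 = 2.8428
  y_1 = 1.4389 - 0.02*14.389 = 1.1511
Step 2: grad_x = 2*3*2.8428 = 17.057, grad_y = 2*5*1.1511 = 11.5112
  x_2 = 2.8428 - 0.02*17.057 = 2.5017
  y_2 = 1.1511 - 0.02*11.5112 = 0.9209
Step 3: grad_x = 2*3*2.5017 = 15.0102, grad_y = 2*5*0.9209 = 9.209
  x_3 = 2.5017 - 0.02*15.0102 = 2.2015
  y_3 = 0.9209 - 0.02*9.209 = 0.7367
f(2.2015, 0.7367) = 3*2.2015^2 + 5*0.7367^2 = 17.2535


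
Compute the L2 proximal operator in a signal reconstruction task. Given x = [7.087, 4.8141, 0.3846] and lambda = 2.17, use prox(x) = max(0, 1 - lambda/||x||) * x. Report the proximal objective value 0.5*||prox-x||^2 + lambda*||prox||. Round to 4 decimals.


Step 1: Compute ||x||.
||x|| = 8.5761
Step 2: Compute scaling factor.
scale = max(0, 1 - 2.17/8.5761) = 0.747
Step 3: prox(x) = [5.2938, 3.596, 0.2873]
||prox(x)|| = 6.4061
Step 4: Proximal objective.
0.5*||prox-x||^2 = 2.3545
lambda*||prox|| = 13.9012
Total = 16.2556


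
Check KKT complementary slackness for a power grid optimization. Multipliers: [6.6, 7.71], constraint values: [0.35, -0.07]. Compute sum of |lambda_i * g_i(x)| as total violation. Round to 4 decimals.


KKT complementary slackness check:
lambda_1 * g_1 = 6.6 * 0.35 = 2.31
lambda_2 * g_2 = 7.71 * -0.07 = -0.5397
Total violation = 2.31 + 0.5397 = 2.8497


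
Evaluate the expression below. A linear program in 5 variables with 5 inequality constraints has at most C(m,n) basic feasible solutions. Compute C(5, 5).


Each vertex corresponds to some choice of n active constraints out of m, so the number of vertices is at most C(m, n) = m! / (n!(m-n)!).
m = 5, n = 5
Numerator: 5 * 4 * 3 * 2 * 1
Denominator: 5! = 120
C(5, 5) = 1


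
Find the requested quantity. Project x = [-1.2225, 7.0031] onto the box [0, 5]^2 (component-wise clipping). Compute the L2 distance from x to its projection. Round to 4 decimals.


Project each component onto [0, 5].
clip(-1.2225) = 0.0, clip(7.0031) = 5.0
Projection = [0.0, 5.0]
Squared diffs: [1.4945, 4.0124]
Distance = sqrt(5.5069) = 2.3467


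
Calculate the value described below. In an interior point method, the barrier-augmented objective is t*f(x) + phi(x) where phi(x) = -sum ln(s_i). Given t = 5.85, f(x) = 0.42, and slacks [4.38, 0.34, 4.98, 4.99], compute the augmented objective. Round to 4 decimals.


Step 1: Compute log-barrier.
ln values: [1.477, -1.0788, 1.6054, 1.6074]
phi = -(1.477 - 1.0788 + 1.6054 + 1.6074) = -3.6111
Step 2: Compute augmented objective.
t*f(x) = 5.85*0.42 = 2.457
Total = 2.457 - 3.6111 = -1.1541


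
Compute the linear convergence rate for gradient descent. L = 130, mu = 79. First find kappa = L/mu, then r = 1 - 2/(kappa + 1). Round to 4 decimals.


Step 1: Compute the condition number.
kappa = L/mu = 130/79 = 1.6456
Step 2: Compute the convergence rate.
r = 1 - 2/(kappa + 1) = 1 - 2*mu/(L + mu) = (L - mu)/(L + mu) = 51/209 = 0.244


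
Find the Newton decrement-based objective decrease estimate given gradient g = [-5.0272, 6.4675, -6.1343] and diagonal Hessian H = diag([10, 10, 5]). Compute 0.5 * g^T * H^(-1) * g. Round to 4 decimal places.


Step 1: H is diagonal, so H^(-1) * g = [-0.5027, 0.6468, -1.2269].
Step 2: g^T H^(-1) g = sum_i g_i^2 / H_ii
  = (-5.0272)^2/10 + (6.4675)^2/10 + (-6.1343)^2/5
  = 2.5273 + 4.1829 + 7.5259 = 14.2361
Step 3: Objective decrease = 0.5 * g^T H^(-1) g = 7.118


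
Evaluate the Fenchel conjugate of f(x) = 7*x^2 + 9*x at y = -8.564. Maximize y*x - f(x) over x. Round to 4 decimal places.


f*(y) = sup_x {y*x - a*x^2 - b*x} = sup_x {(y-b)*x - a*x^2}
FOC: (y - b) - 2a*x = 0 => x* = (y - b)/(2a)
x* = (-8.564 - 9)/(2*7) = -1.2546
f*(-8.564) = (y-b)^2/(4a) = (-8.564 - 9)^2/(4*7)
= 308.4941/28 = 11.0176


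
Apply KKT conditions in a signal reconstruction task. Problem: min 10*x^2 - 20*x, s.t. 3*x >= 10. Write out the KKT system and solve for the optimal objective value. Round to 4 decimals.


Step 1: Try lambda = 0 (constraint inactive).
x_unc = 20/(2*10) = 1.0
Check: 3*1.0 = 3.0 < 10 -- violated!
Step 2: Constraint must be active: 3*x = 10
x* = 10/3 = 3.3333 (rounded; the exact value 10/3 is used below)
lambda = (2*10*(10/3) - 20)/3 = 15.5556
Step 3: Compute optimal value.
f(x*) = 10*(10/3)^2 - 20*(10/3) = 44.4444


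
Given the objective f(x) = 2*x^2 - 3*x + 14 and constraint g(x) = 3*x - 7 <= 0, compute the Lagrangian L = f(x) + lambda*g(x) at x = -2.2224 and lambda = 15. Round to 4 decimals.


Step 1: Evaluate f(x).
f(-2.2224) = 2*(-2.2224)^2 - 3*(-2.2224) + 14 = 30.5453
Step 2: Evaluate g(x).
g(-2.2224) = 3*-2.2224 - 7 = -13.6672
Step 3: Compute Lagrangian.
L = 30.5453 + 15*-13.6672 = -174.4627


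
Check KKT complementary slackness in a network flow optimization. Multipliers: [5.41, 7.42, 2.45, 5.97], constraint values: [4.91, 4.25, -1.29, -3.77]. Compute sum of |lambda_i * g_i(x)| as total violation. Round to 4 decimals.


KKT complementary slackness check:
lambda_1 * g_1 = 5.41 * 4.91 = 26.5631
lambda_2 * g_2 = 7.42 * 4.25 = 31.535
lambda_3 * g_3 = 2.45 * -1.29 = -3.1605
lambda_4 * g_4 = 5.97 * -3.77 = -22.5069
Total violation = 26.5631 + 31.535 + 3.1605 + 22.5069 = 83.7655


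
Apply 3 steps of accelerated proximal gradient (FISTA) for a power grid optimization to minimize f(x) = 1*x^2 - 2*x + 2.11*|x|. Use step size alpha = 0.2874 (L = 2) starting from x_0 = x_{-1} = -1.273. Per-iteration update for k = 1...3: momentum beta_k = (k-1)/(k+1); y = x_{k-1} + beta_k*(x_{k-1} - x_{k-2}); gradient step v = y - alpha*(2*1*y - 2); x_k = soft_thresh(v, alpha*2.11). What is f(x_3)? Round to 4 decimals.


FISTA on f(x) = 1*x^2 - 2*x + 2.11*|x|
L = 2, alpha = 0.2874
Iteration 1: beta = 0.0, y = -1.273 + 0.0*(-1.273 + 1.273) = -1.273
  grad(y) = -4.546, v = y - alpha*grad = 0.0335
  prox(v) = soft_thresh(0.0335, 0.6064) = 0.0
Iteration 2: beta = 0.3333, y = 0.0 + 0.3333*(0.0 + 1.273) = 0.4243
  grad(y) = -1.1513, v = y - alpha*grad = 0.7552
  prox(v) = soft_thresh(0.7552, 0.6064) = 0.1488
Iteration 3: beta = 0.5, y = 0.1488 + 0.5*(0.1488 - 0.0) = 0.2232
  grad(y) = -1.5536, v = y - alpha*grad = 0.6697
  prox(v) = soft_thresh(0.6697, 0.6064) = 0.0633
f(x_3) = 1*0.0633^2 - 2*0.0633 + 2.11*|0.0633| = 0.011


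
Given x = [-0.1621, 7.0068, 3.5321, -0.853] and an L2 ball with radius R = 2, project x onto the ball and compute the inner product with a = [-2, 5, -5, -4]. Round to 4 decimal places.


Step 1: Compute ||x|| (intermediates to 6 decimals).
||x|| = sqrt((-0.1621)^2 + 7.0068^2 + 3.5321^2 + (-0.853)^2) = 7.89461
Step 2: Project.
Since ||x|| > R, scale = R/||x|| = 2/7.89461 = 0.253337, proj(x) = scale * x
proj(x) = [-0.041066, 1.775082, 0.894812, -0.216096]
Step 3: Dot product.
a^T * proj(x) = -2*(-0.041066) + 5*1.775082 - 5*0.894812 - 4*(-0.216096) = 5.3479


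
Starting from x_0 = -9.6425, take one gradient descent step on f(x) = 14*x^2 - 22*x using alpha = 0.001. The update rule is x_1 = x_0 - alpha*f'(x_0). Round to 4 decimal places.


We compute the gradient at x_0 and apply the update.
f'(x) = 28*x - 22
f'(-9.6425) = 28*-9.6425 - 22 = -291.99
x_1 = -9.6425 - 0.001*-291.99 = -9.3505


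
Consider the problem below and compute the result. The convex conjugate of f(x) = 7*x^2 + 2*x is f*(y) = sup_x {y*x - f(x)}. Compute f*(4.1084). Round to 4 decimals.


f*(y) = sup_x {y*x - a*x^2 - b*x} = sup_x {(y-b)*x - a*x^2}
FOC: (y - b) - 2a*x = 0 => x* = (y - b)/(2a)
x* = (4.1084 - 2)/(2*7) = 0.1506
f*(4.1084) = (y-b)^2/(4a) = (4.1084 - 2)^2/(4*7)
= 4.4454/28 = 0.1588


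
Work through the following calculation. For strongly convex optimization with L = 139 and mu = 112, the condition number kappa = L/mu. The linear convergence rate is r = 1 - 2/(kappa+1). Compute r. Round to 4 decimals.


Step 1: Compute the condition number.
kappa = L/mu = 139/112 = 1.2411
Step 2: Compute the convergence rate.
r = 1 - 2/(kappa + 1) = 1 - 2*mu/(L + mu) = (L - mu)/(L + mu) = 27/251 = 0.1076


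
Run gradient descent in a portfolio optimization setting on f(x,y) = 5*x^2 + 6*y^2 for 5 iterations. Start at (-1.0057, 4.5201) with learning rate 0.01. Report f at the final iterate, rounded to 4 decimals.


Gradient descent on f(x,y) = 5*x^2 + 6*y^2.
Starting point: (-1.0057, 4.5201), alpha = 0.01
Step 1: grad_x = 2*5*-1.0057 = -10.057, grad_y = 2*6*4.5201 = 54.2412
  x_1 = -1.0057 - 0.01*-10.057 = -0.9051
  y_1 = 4.5201 - 0.01*54.2412 = 3.9777
Step 2: grad_x = 2*5*-0.9051 = -9.0513, grad_y = 2*6*3.9777 = 47.7323
  x_2 = -0.9051 - 0.01*-9.0513 = -0.8146
  y_2 = 3.9777 - 0.01*47.7323 = 3.5004
Step 3: grad_x = 2*5*-0.8146 = -8.1462, grad_y = 2*6*3.5004 = 42.0044
  x_3 = -0.8146 - 0.01*-8.1462 = -0.7332
  y_3 = 3.5004 - 0.01*42.0044 = 3.0803
Step 4: grad_x = 2*5*-0.7332 = -7.3316, grad_y = 2*6*3.0803 = 36.9639
  x_4 = -0.7332 - 0.01*-7.3316 = -0.6598
  y_4 = 3.0803 - 0.01*36.9639 = 2.7107
Step 5: grad_x = 2*5*-0.6598 = -6.5984, grad_y = 2*6*2.7107 = 32.5282
  x_5 = -0.6598 - 0.01*-6.5984 = -0.5939
  y_5 = 2.7107 - 0.01*32.5282 = 2.3854
f(-0.5939, 2.3854) = 5*(-0.5939)^2 + 6*2.3854^2 = 35.9042


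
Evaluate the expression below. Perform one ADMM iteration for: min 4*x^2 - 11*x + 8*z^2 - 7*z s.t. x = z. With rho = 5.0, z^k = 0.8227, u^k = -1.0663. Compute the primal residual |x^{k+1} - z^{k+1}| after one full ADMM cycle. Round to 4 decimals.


ADMM iteration with rho = 5.0, z^k = 0.8227, u^k = -1.0663
Step 1: x-update.
Minimize 4*x^2 - 11*x + (5.0/2)*(x - 0.8227 - 1.0663)^2
FOC: (2*4 + 5.0)*x = 11 + 5.0*(0.8227 + 1.0663)
x^{k+1} = 1.5727
Step 2: z-update.
Minimize 8*z^2 - 7*z + (5.0/2)*(1.5727 - z - 1.0663)^2
FOC: (2*8 + 5.0)*z = 7 + 5.0*(1.5727 - 1.0663)
z^{k+1} = 0.4539
Step 3: u-update.
u^{k+1} = -1.0663 + 1.5727 - 0.4539 = 0.0525
Step 4: Primal residual = |1.5727 - 0.4539| = 1.1188


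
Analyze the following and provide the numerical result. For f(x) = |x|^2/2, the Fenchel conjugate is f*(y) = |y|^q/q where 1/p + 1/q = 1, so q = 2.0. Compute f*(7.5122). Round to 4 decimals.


The conjugate exponent q satisfies 1/p + 1/q = 1.
p = 2, so q = 2/(2 - 1) = 2.0
|y|^q = 7.5122^2.0 = 56.4331
f*(7.5122) = 56.4331 / 2.0 = 28.2166


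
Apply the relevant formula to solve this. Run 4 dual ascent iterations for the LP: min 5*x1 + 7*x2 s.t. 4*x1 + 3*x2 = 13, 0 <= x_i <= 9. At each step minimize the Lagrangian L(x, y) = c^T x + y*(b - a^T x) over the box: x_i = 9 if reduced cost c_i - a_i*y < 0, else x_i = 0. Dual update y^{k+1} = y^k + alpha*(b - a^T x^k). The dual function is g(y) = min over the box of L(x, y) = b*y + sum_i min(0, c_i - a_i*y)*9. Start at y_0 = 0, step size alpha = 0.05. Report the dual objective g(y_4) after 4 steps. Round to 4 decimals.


Dual ascent for LP: min 5*x1 + 7*x2, 4*x1 + 3*x2 = 13, 0 <= x_i <= 9
Step 1: y^k = 0.0, reduced costs: (5.0, 7.0)
  x^k = (0.0, 0.0), subgradient = b - a^T x = 13.0
  y^{k+1} = 0.0 + 0.05*13.0 = 0.65
Step 2: y^k = 0.65, reduced costs: (2.4, 5.05)
  x^k = (0.0, 0.0), subgradient = b - a^T x = 13.0
  y^{k+1} = 0.65 + 0.05*13.0 = 1.3
Step 3: y^k = 1.3, reduced costs: (-0.2, 3.1)
  x^k = (9.0, 0.0), subgradient = b - a^T x = -23.0
  y^{k+1} = 1.3 + 0.05*-23.0 = 0.15
Step 4: y^k = 0.15, reduced costs: (4.4, 6.55)
  x^k = (0.0, 0.0), subgradient = b - a^T x = 13.0
  y^{k+1} = 0.15 + 0.05*13.0 = 0.8
Dual objective at y_4 = 0.8: reduced costs (1.8, 4.6), box minimizer x = (0.0, 0.0)
g(y_4) = b*y + (c1 - a1*y)*x1 + (c2 - a2*y)*x2 = 13*0.8 + 1.8*0.0 + 4.6*0.0 = 10.4 + 0.0 + 0.0 = 10.4


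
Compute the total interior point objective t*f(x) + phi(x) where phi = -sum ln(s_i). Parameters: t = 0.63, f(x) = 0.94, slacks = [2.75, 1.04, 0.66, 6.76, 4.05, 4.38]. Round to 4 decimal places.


Step 1: Compute log-barrier.
ln values: [1.0116, 0.0392, -0.4155, 1.911, 1.3987, 1.477]
phi = -(1.0116 + 0.0392 - 0.4155 + 1.911 + 1.3987 + 1.477) = -5.4221
Step 2: Compute augmented objective.
t*f(x) = 0.63*0.94 = 0.5922
Total = 0.5922 - 5.4221 = -4.8299


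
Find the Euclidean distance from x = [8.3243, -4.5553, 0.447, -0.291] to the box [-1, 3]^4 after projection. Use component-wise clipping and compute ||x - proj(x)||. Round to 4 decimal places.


Project each component onto [-1, 3].
clip(8.3243) = 3.0, clip(-4.5553) = -1.0, clip(0.447) = 0.447, clip(-0.291) = -0.291
Projection = [3.0, -1.0, 0.447, -0.291]
Squared diffs: [28.3482, 12.6402, 0.0, 0.0]
Distance = sqrt(40.9884) = 6.4022


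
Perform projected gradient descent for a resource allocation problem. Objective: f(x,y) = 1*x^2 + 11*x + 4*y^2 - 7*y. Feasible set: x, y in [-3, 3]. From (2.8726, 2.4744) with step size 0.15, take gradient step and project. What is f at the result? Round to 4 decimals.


Step 1: Compute gradient at (2.8726, 2.4744).
grad_x = 2*1*2.8726 + 11 = 16.7452
grad_y = 2*4*2.4744 - 7 = 12.7952
Step 2: Gradient step.
x_raw = 2.8726 - 0.15*16.7452 = 0.3608
y_raw = 2.4744 - 0.15*12.7952 = 0.5551
Step 3: Project onto [-3, 3].
x_proj = clip(0.3608) = 0.3608
y_proj = clip(0.5551) = 0.5551
Step 4: Evaluate f.
f(0.3608, 0.5551) = 1.446


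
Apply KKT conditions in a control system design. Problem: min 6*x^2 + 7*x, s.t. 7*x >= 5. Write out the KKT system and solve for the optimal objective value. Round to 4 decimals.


Step 1: Try lambda = 0 (constraint inactive).
x_unc = -7/(2*6) = -0.5833
Check: 7*-0.5833 = -4.0831 < 5 -- violated!
Step 2: Constraint must be active: 7*x = 5
x* = 5/7 = 0.7143 (rounded; the exact value 5/7 is used below)
lambda = (2*6*(5/7) + 7)/7 = 2.2245
Step 3: Compute optimal value.
f(x*) = 6*(5/7)^2 + 7*(5/7) = 8.0612


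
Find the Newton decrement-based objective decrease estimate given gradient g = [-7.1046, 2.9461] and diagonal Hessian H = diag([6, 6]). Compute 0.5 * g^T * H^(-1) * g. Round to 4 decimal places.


Step 1: H is diagonal, so H^(-1) * g = [-1.1841, 0.491].
Step 2: g^T H^(-1) g = sum_i g_i^2 / H_ii
  = (-7.1046)^2/6 + (2.9461)^2/6
  = 8.4126 + 1.4466 = 9.8591
Step 3: Objective decrease = 0.5 * g^T H^(-1) g = 4.9296


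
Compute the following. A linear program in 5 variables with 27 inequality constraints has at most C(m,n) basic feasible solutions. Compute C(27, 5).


Each vertex corresponds to some choice of n active constraints out of m, so the number of vertices is at most C(m, n) = m! / (n!(m-n)!).
m = 27, n = 5
Numerator: 27 * 26 * 25 * 24 * 23
Denominator: 5! = 120
C(27, 5) = 80730


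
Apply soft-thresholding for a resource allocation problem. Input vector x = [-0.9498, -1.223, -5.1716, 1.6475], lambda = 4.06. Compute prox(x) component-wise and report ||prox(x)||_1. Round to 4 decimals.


Soft-thresholding with lambda = 4.06:
prox(-0.9498) = sign(-0.9498)*max(|-0.9498| - 4.06, 0) = 0.0
prox(-1.223) = sign(-1.223)*max(|-1.223| - 4.06, 0) = 0.0
prox(-5.1716) = sign(-5.1716)*max(|-5.1716| - 4.06, 0) = -1.1116
prox(1.6475) = sign(1.6475)*max(|1.6475| - 4.06, 0) = 0.0
prox(x) = [0.0, 0.0, -1.1116, 0.0]
||prox(x)||_1 = 0.0 + 0.0 + 1.1116 + 0.0 = 1.1116


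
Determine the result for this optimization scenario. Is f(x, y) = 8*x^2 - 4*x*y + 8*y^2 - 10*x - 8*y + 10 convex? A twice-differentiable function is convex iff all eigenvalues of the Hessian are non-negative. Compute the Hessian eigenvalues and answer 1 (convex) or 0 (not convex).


The Hessian of f(x,y) = 8*x^2 - 4*x*y + 8*y^2 - 10*x - 8*y + 10 is:
H = [[16, -4], [-4, 16]]
Trace = 16 + 16 = 32
Determinant = 16*16 - (-4)^2 = 240
Discriminant = (32)^2 - 4*240 = 64.0
Eigenvalues: lambda_1 = 12.0, lambda_2 = 20.0
The function is convex.

1


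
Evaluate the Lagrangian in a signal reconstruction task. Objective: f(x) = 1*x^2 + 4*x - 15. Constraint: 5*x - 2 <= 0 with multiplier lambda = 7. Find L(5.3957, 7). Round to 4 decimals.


Step 1: Evaluate f(x).
f(5.3957) = 1*5.3957^2 + 4*5.3957 - 15 = 35.6964
Step 2: Evaluate g(x).
g(5.3957) = 5*5.3957 - 2 = 24.9785
Step 3: Compute Lagrangian.
L = 35.6964 + 7*24.9785 = 210.5459


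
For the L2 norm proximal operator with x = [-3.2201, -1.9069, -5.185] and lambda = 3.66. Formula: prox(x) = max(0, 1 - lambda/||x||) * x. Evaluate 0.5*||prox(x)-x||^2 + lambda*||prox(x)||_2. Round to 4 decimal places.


Step 1: Compute ||x||.
||x|| = 6.3945
Step 2: Compute scaling factor.
scale = max(0, 1 - 3.66/6.3945) = 0.4276
Step 3: prox(x) = [-1.377, -0.8155, -2.2173]
||prox(x)|| = 2.7345
Step 4: Proximal objective.
0.5*||prox-x||^2 = 6.6978
lambda*||prox|| = 10.0083
Total = 16.706


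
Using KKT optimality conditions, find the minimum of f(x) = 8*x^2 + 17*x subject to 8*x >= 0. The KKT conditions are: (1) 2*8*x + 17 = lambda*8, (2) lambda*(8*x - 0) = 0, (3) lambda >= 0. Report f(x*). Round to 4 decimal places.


Step 1: Try lambda = 0 (constraint inactive).
x_unc = -17/(2*8) = -1.0625
Check: 8*-1.0625 = -8.5 < 0 -- violated!
Step 2: Constraint must be active: 8*x = 0
x* = 0/8 = 0.0
lambda = (2*8*0.0 + 17)/8 = 2.125
Step 3: Compute optimal value.
f(x*) = 8*0.0^2 + 17*0.0 = 0.0


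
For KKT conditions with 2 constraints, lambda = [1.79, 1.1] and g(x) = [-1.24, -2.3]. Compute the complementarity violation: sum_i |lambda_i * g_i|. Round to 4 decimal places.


KKT complementary slackness check:
lambda_1 * g_1 = 1.79 * -1.24 = -2.2196
lambda_2 * g_2 = 1.1 * -2.3 = -2.53
Total violation = 2.2196 + 2.53 = 4.7496


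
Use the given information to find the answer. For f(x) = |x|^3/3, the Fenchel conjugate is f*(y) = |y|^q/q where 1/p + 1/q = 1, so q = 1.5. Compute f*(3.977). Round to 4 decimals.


The conjugate exponent q satisfies 1/p + 1/q = 1.
p = 3, so q = 3/(3 - 1) = 1.5
|y|^q = 3.977^1.5 = 7.9311
f*(3.977) = 7.9311 / 1.5 = 5.2874


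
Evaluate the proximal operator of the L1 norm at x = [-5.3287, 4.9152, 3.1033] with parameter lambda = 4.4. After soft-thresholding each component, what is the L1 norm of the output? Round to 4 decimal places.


Soft-thresholding with lambda = 4.4:
prox(-5.3287) = sign(-5.3287)*max(|-5.3287| - 4.4, 0) = -0.9287
prox(4.9152) = sign(4.9152)*max(|4.9152| - 4.4, 0) = 0.5152
prox(3.1033) = sign(3.1033)*max(|3.1033| - 4.4, 0) = 0.0
prox(x) = [-0.9287, 0.5152, 0.0]
||prox(x)||_1 = 0.9287 + 0.5152 + 0.0 = 1.4439


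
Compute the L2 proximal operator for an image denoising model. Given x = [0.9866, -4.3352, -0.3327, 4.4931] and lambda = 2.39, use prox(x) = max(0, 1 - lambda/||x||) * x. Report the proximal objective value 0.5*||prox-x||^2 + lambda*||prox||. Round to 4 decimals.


Step 1: Compute ||x||.
||x|| = 6.3298
Step 2: Compute scaling factor.
scale = max(0, 1 - 2.39/6.3298) = 0.6224
Step 3: prox(x) = [0.6141, -2.6983, -0.2071, 2.7966]
||prox(x)|| = 3.9398
Step 4: Proximal objective.
0.5*||prox-x||^2 = 2.8561
lambda*||prox|| = 9.4161
Total = 12.2721


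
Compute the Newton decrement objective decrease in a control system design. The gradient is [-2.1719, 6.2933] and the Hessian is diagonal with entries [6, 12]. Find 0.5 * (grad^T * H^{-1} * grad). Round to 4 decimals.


Step 1: H is diagonal, so H^(-1) * g = [-0.362, 0.5244].
Step 2: g^T H^(-1) g = sum_i g_i^2 / H_ii
  = (-2.1719)^2/6 + (6.2933)^2/12
  = 0.7862 + 3.3005 = 4.0867
Step 3: Objective decrease = 0.5 * g^T H^(-1) g = 2.0433


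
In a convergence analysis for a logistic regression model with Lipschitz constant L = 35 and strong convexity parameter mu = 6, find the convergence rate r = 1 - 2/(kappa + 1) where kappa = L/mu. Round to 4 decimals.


Step 1: Compute the condition number.
kappa = L/mu = 35/6 = 5.8333
Step 2: Compute the convergence rate.
r = 1 - 2/(kappa + 1) = 1 - 2*mu/(L + mu) = (L - mu)/(L + mu) = 29/41 = 0.7073


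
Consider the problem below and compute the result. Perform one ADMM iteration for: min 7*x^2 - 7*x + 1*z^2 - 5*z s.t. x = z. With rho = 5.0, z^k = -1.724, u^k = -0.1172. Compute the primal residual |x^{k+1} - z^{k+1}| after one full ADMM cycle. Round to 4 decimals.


ADMM iteration with rho = 5.0, z^k = -1.724, u^k = -0.1172
Step 1: x-update.
Minimize 7*x^2 - 7*x + (5.0/2)*(x + 1.724 - 0.1172)^2
FOC: (2*7 + 5.0)*x = 7 + 5.0*(-1.724 + 0.1172)
x^{k+1} = -0.0544
Step 2: z-update.
Minimize 1*z^2 - 5*z + (5.0/2)*(-0.0544 - z - 0.1172)^2
FOC: (2*1 + 5.0)*z = 5 + 5.0*(-0.0544 - 0.1172)
z^{k+1} = 0.5917
Step 3: u-update.
u^{k+1} = -0.1172 - 0.0544 - 0.5917 = -0.7633
Step 4: Primal residual = |-0.0544 - 0.5917| = 0.6461


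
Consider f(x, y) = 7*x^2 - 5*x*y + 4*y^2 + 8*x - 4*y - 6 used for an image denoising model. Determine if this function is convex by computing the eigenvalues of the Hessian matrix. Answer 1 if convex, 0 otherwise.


The Hessian of f(x,y) = 7*x^2 - 5*x*y + 4*y^2 + 8*x - 4*y - 6 is:
H = [[14, -5], [-5, 8]]
Trace = 14 + 8 = 22
Determinant = 14*8 - (-5)^2 = 87
Discriminant = (22)^2 - 4*87 = 136.0
Eigenvalues: lambda_1 = 5.169, lambda_2 = 16.831
The function is convex.

1


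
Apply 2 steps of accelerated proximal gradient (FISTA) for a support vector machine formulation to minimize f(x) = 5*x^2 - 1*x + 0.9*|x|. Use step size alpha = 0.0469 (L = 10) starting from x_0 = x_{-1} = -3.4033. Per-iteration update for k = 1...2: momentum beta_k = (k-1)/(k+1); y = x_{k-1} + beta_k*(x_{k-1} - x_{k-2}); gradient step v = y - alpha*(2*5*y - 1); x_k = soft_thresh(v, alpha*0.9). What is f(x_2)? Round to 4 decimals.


FISTA on f(x) = 5*x^2 - 1*x + 0.9*|x|
L = 10, alpha = 0.0469
Iteration 1: beta = 0.0, y = -3.4033 + 0.0*(-3.4033 + 3.4033) = -3.4033
  grad(y) = -35.033, v = y - alpha*grad = -1.7603
  prox(v) = soft_thresh(-1.7603, 0.0422) = -1.718
Iteration 2: beta = 0.3333, y = -1.718 + 0.3333*(-1.718 + 3.4033) = -1.1563
  grad(y) = -12.5629, v = y - alpha*grad = -0.5671
  prox(v) = soft_thresh(-0.5671, 0.0422) = -0.5249
f(x_2) = 5*(-0.5249)^2 - 1*(-0.5249) + 0.9*|-0.5249| = 2.3748


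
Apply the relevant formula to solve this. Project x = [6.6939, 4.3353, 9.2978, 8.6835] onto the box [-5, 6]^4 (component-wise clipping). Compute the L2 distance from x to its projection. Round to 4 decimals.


Project each component onto [-5, 6].
clip(6.6939) = 6.0, clip(4.3353) = 4.3353, clip(9.2978) = 6.0, clip(8.6835) = 6.0
Projection = [6.0, 4.3353, 6.0, 6.0]
Squared diffs: [0.4815, 0.0, 10.8755, 7.2012]
Distance = sqrt(18.5582) = 4.3079


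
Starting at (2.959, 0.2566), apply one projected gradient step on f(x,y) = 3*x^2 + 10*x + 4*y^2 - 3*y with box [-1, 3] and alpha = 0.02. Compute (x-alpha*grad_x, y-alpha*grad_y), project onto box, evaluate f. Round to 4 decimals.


Step 1: Compute gradient at (2.959, 0.2566).
grad_x = 2*3*2.959 + 10 = 27.754
grad_y = 2*4*0.2566 - 3 = -0.9472
Step 2: Gradient step.
x_raw = 2.959 - 0.02*27.754 = 2.4039
y_raw = 0.2566 - 0.02*-0.9472 = 0.2755
Step 3: Project onto [-1, 3].
x_proj = clip(2.4039) = 2.4039
y_proj = clip(0.2755) = 0.2755
Step 4: Evaluate f.
f(2.4039, 0.2755) = 40.8528


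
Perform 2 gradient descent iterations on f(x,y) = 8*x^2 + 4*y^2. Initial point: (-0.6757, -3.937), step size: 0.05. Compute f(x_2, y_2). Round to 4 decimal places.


Gradient descent on f(x,y) = 8*x^2 + 4*y^2.
Starting point: (-0.6757, -3.937), alpha = 0.05
Step 1: grad_x = 2*8*-0.6757 = -10.8112, grad_y = 2*4*-3.937 = -31.496
  x_1 = -0.6757 - 0.05*-10.8112 = -0.1351
  y_1 = -3.937 - 0.05*-31.496 = -2.3622
Step 2: grad_x = 2*8*-0.1351 = -2.1622, grad_y = 2*4*-2.3622 = -18.8976
  x_2 = -0.1351 - 0.05*-2.1622 = -0.027
  y_2 = -2.3622 - 0.05*-18.8976 = -1.4173
f(-0.027, -1.4173) = 8*(-0.027)^2 + 4*(-1.4173)^2 = 8.041


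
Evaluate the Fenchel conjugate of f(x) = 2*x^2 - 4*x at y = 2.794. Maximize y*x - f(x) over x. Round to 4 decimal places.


f*(y) = sup_x {y*x - a*x^2 - b*x} = sup_x {(y-b)*x - a*x^2}
FOC: (y - b) - 2a*x = 0 => x* = (y - b)/(2a)
x* = (2.794 + 4)/(2*2) = 1.6985
f*(2.794) = (y-b)^2/(4a) = (2.794 + 4)^2/(4*2)
= 46.1584/8 = 5.7698


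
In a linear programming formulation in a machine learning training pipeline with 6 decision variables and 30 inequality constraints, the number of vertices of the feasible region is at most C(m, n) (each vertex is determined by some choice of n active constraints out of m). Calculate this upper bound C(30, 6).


Each vertex corresponds to some choice of n active constraints out of m, so the number of vertices is at most C(m, n) = m! / (n!(m-n)!).
m = 30, n = 6
Numerator: 30 * 29 * 28 * 27 * 26 * 25
Denominator: 6! = 720
C(30, 6) = 593775


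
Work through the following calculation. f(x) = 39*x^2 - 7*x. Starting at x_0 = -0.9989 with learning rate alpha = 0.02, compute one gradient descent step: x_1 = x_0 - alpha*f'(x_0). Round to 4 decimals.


We compute the gradient at x_0 and apply the update.
f'(x) = 78*x - 7
f'(-0.9989) = 78*-0.9989 - 7 = -84.9142
x_1 = -0.9989 - 0.02*-84.9142 = 0.6994


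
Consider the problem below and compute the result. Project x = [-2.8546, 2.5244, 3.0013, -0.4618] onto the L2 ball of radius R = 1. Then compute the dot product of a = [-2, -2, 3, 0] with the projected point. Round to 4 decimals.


Step 1: Compute ||x|| (intermediates to 6 decimals).
||x|| = sqrt((-2.8546)^2 + 2.5244^2 + 3.0013^2 + (-0.4618)^2) = 4.872617
Step 2: Project.
Since ||x|| > R, scale = R/||x|| = 1/4.872617 = 0.205229, proj(x) = scale * x
proj(x) = [-0.585847, 0.51808, 0.615954, -0.094775]
Step 3: Dot product.
a^T * proj(x) = -2*(-0.585847) - 2*0.51808 + 3*0.615954 + 0*(-0.094775) = 1.9834


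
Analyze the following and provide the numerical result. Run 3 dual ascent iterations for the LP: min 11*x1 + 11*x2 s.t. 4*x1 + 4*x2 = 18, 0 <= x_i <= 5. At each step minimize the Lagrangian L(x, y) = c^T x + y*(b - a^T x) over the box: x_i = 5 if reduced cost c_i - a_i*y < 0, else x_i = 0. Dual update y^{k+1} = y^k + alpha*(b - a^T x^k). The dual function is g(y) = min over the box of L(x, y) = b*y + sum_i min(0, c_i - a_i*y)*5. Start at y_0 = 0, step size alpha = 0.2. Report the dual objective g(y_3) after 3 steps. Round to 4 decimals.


Dual ascent for LP: min 11*x1 + 11*x2, 4*x1 + 4*x2 = 18, 0 <= x_i <= 5
Step 1: y^k = 0.0, reduced costs: (11.0, 11.0)
  x^k = (0.0, 0.0), subgradient = b - a^T x = 18.0
  y^{k+1} = 0.0 + 0.2*18.0 = 3.6
Step 2: y^k = 3.6, reduced costs: (-3.4, -3.4)
  x^k = (5.0, 5.0), subgradient = b - a^T x = -22.0
  y^{k+1} = 3.6 + 0.2*-22.0 = -0.8
Step 3: y^k = -0.8, reduced costs: (14.2, 14.2)
  x^k = (0.0, 0.0), subgradient = b - a^T x = 18.0
  y^{k+1} = -0.8 + 0.2*18.0 = 2.8
Dual objective at y_3 = 2.8: reduced costs (-0.2, -0.2), box minimizer x = (5.0, 5.0)
g(y_3) = b*y + (c1 - a1*y)*x1 + (c2 - a2*y)*x2 = 18*2.8 + (-0.2)*5.0 + (-0.2)*5.0 = 50.4 - 1.0 - 1.0 = 48.4


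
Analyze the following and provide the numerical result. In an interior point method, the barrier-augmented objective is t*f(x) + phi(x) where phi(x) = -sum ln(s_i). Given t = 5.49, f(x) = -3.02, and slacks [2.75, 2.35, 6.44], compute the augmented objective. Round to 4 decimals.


Step 1: Compute log-barrier.
ln values: [1.0116, 0.8544, 1.8625]
phi = -(1.0116 + 0.8544 + 1.8625) = -3.7285
Step 2: Compute augmented objective.
t*f(x) = 5.49*-3.02 = -16.5798
Total = -16.5798 - 3.7285 = -20.3083


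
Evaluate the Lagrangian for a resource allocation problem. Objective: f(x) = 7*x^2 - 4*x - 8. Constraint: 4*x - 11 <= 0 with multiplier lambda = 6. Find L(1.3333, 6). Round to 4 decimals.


Step 1: Evaluate f(x).
f(1.3333) = 7*1.3333^2 - 4*1.3333 - 8 = -0.8894
Step 2: Evaluate g(x).
g(1.3333) = 4*1.3333 - 11 = -5.6668
Step 3: Compute Lagrangian.
L = -0.8894 + 6*-5.6668 = -34.8902


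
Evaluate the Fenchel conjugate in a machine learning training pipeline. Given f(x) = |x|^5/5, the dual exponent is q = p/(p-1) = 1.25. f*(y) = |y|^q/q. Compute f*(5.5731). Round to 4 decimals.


The conjugate exponent q satisfies 1/p + 1/q = 1.
p = 5, so q = 5/(5 - 1) = 1.25
|y|^q = 5.5731^1.25 = 8.5629
f*(5.5731) = 8.5629 / 1.25 = 6.8503


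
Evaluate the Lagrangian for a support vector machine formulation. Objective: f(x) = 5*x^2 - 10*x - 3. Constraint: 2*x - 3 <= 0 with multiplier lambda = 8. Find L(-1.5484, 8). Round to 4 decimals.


Step 1: Evaluate f(x).
f(-1.5484) = 5*(-1.5484)^2 - 10*(-1.5484) - 3 = 24.4717
Step 2: Evaluate g(x).
g(-1.5484) = 2*-1.5484 - 3 = -6.0968
Step 3: Compute Lagrangian.
L = 24.4717 + 8*-6.0968 = -24.3027


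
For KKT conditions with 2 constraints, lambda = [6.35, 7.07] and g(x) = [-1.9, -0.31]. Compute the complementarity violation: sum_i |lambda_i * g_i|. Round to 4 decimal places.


KKT complementary slackness check:
lambda_1 * g_1 = 6.35 * -1.9 = -12.065
lambda_2 * g_2 = 7.07 * -0.31 = -2.1917
Total violation = 12.065 + 2.1917 = 14.2567


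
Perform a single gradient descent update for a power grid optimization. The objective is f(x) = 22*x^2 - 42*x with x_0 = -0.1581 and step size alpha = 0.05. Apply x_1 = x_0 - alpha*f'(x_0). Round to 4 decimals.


We compute the gradient at x_0 and apply the update.
f'(x) = 44*x - 42
f'(-0.1581) = 44*-0.1581 - 42 = -48.9564
x_1 = -0.1581 - 0.05*-48.9564 = 2.2897


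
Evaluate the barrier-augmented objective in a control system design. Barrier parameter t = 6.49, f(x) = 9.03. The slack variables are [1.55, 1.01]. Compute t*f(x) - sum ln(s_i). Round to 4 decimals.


Step 1: Compute log-barrier.
ln values: [0.4383, 0.01]
phi = -(0.4383 + 0.01) = -0.4482
Step 2: Compute augmented objective.
t*f(x) = 6.49*9.03 = 58.6047
Total = 58.6047 - 0.4482 = 58.1565


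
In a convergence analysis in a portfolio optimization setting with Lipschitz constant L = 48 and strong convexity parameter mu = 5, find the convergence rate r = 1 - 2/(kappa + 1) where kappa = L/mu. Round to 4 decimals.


Step 1: Compute the condition number.
kappa = L/mu = 48/5 = 9.6
Step 2: Compute the convergence rate.
r = 1 - 2/(kappa + 1) = 1 - 2*mu/(L + mu) = (L - mu)/(L + mu) = 43/53 = 0.8113


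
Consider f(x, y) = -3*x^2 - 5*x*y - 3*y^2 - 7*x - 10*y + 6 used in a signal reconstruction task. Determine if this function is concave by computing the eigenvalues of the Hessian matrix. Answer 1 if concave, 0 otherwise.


The Hessian of f(x,y) = -3*x^2 - 5*x*y - 3*y^2 - 7*x - 10*y + 6 is:
H = [[-6, -5], [-5, -6]]
Trace = -6 - 6 = -12
Determinant = -6*-6 - (-5)^2 = 11
Discriminant = (-12)^2 - 4*11 = 100.0
Eigenvalues: lambda_1 = -11.0, lambda_2 = -1.0
The function is concave.

1


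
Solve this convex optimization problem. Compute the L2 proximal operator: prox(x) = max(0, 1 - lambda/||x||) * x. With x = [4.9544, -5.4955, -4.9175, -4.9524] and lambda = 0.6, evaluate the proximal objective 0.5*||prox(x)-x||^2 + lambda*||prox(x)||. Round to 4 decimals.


Step 1: Compute ||x||.
||x|| = 10.1713
Step 2: Compute scaling factor.
scale = max(0, 1 - 0.6/10.1713) = 0.941
Step 3: prox(x) = [4.6621, -5.1713, -4.6274, -4.6603]
||prox(x)|| = 9.5713
Step 4: Proximal objective.
0.5*||prox-x||^2 = 0.18
lambda*||prox|| = 5.7428
Total = 5.9228


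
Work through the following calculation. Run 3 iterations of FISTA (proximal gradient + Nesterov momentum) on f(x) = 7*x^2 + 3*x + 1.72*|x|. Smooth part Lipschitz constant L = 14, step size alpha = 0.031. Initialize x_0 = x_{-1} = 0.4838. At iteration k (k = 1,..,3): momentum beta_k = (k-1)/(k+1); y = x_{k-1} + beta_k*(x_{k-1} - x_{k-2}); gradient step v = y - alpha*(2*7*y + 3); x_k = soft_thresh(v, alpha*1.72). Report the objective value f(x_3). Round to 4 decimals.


FISTA on f(x) = 7*x^2 + 3*x + 1.72*|x|
L = 14, alpha = 0.031
Iteration 1: beta = 0.0, y = 0.4838 + 0.0*(0.4838 - 0.4838) = 0.4838
  grad(y) = 9.7732, v = y - alpha*grad = 0.1808
  prox(v) = soft_thresh(0.1808, 0.0533) = 0.1275
Iteration 2: beta = 0.3333, y = 0.1275 + 0.3333*(0.1275 - 0.4838) = 0.0087
  grad(y) = 3.1225, v = y - alpha*grad = -0.088
  prox(v) = soft_thresh(-0.088, 0.0533) = -0.0347
Iteration 3: beta = 0.5, y = -0.0347 + 0.5*(-0.0347 - 0.1275) = -0.1158
  grad(y) = 1.3781, v = y - alpha*grad = -0.1586
  prox(v) = soft_thresh(-0.1586, 0.0533) = -0.1053
f(x_3) = 7*(-0.1053)^2 + 3*(-0.1053) + 1.72*|-0.1053| = -0.0572
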